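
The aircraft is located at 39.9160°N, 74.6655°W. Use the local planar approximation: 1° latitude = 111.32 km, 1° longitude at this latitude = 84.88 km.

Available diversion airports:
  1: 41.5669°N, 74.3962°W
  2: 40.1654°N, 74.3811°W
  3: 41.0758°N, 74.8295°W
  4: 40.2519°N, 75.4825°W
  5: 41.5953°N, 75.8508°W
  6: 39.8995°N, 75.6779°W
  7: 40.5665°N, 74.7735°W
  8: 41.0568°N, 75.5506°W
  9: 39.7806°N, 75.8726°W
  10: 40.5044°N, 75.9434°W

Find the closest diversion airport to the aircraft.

Distances from 39.9160°N, 74.6655°W:
1: √((1.6509·111.32)² + (0.2693·84.88)²) = √(33774.422385 + 522.496576) = 185.1943 km
2: √((0.2494·111.32)² + (0.2844·84.88)²) = √(770.795718 + 582.733420) = 36.7903 km
3: √((1.1598·111.32)² + (-0.1640·84.88)²) = √(16669.117355 + 193.775309) = 129.8572 km
4: √((0.3359·111.32)² + (-0.8170·84.88)²) = √(1398.190680 + 4809.000861) = 78.7857 km
5: √((1.6793·111.32)² + (-1.1853·84.88)²) = √(34946.442463 + 10122.022785) = 212.2933 km
6: √((-0.0165·111.32)² + (-1.0124·84.88)²) = √(3.373761 + 7384.396619) = 85.9521 km
7: √((0.6505·111.32)² + (-0.1080·84.88)²) = √(5243.738155 + 84.034622) = 72.9916 km
8: √((1.1408·111.32)² + (-0.8851·84.88)²) = √(16127.439462 + 5644.109402) = 147.5519 km
9: √((-0.1354·111.32)² + (-1.2071·84.88)²) = √(227.187129 + 10497.774550) = 103.5614 km
10: √((0.5884·111.32)² + (-1.2779·84.88)²) = √(4290.340128 + 11765.339998) = 126.7110 km
Minimum: 2 at 36.7903 km.

2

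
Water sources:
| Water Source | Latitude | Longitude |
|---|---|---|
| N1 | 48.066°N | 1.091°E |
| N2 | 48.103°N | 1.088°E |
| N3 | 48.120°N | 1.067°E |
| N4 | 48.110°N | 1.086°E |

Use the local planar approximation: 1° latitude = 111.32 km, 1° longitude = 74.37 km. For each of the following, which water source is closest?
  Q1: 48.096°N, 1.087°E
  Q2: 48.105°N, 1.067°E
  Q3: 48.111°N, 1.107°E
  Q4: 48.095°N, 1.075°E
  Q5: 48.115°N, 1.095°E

Q1→N2; Q2→N4; Q3→N4; Q4→N2; Q5→N4

Q1 at 48.096°N, 1.087°E:
  N1: 3.3528 km
  N2: 0.7828 km
  N3: 3.0578 km
  N4: 1.5603 km
  → nearest: N2 (0.7828 km)
Q2 at 48.105°N, 1.067°E:
  N1: 4.6941 km
  N2: 1.5776 km
  N3: 1.6698 km
  N4: 1.5187 km
  → nearest: N4 (1.5187 km)
Q3 at 48.111°N, 1.107°E:
  N1: 5.1488 km
  N2: 1.6703 km
  N3: 3.1390 km
  N4: 1.5657 km
  → nearest: N4 (1.5657 km)
Q4 at 48.095°N, 1.075°E:
  N1: 3.4406 km
  N2: 1.3145 km
  N3: 2.8459 km
  N4: 1.8594 km
  → nearest: N2 (1.3145 km)
Q5 at 48.115°N, 1.095°E:
  N1: 5.4628 km
  N2: 1.4337 km
  N3: 2.1555 km
  N4: 0.8705 km
  → nearest: N4 (0.8705 km)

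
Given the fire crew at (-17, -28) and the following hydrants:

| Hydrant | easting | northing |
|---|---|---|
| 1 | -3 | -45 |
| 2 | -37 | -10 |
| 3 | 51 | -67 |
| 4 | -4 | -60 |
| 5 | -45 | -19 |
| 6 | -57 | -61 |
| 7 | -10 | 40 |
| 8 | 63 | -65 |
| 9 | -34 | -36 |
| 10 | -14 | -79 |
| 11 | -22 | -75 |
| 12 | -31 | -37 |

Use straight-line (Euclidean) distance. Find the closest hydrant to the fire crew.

Distances from (-17, -28):
1: 22.0
2: 26.9
3: 78.4
4: 34.5
5: 29.4
6: 51.9
7: 68.4
8: 88.1
9: 18.8
10: 51.1
11: 47.3
12: 16.6
Minimum: 12 at 16.6.

12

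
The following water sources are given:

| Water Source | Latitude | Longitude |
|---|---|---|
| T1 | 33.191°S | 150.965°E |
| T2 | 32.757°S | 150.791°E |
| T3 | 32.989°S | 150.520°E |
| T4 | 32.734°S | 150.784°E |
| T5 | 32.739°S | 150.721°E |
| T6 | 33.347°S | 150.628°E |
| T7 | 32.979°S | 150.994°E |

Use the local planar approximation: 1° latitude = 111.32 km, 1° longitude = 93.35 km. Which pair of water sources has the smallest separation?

T2 and T4

Pairwise distances:
T1–T2: √((0.434·111.32)² + (-0.174·93.35)²) = √(2334.13437 + 263.83180) = 50.970 km
T1–T3: √((0.202·111.32)² + (-0.445·93.35)²) = √(505.64898 + 1725.63391) = 47.236 km
T1–T4: √((0.457·111.32)² + (-0.181·93.35)²) = √(2588.08655 + 285.48664) = 53.606 km
T1–T5: √((0.452·111.32)² + (-0.244·93.35)²) = √(2531.76426 + 518.80995) = 55.232 km
T1–T6: √((-0.156·111.32)² + (-0.337·93.35)²) = √(301.57518 + 989.66554) = 35.934 km
T1–T7: √((0.212·111.32)² + (0.029·93.35)²) = √(556.95245 + 7.32866) = 23.755 km
T2–T3: √((-0.232·111.32)² + (-0.271·93.35)²) = √(666.99467 + 639.98121) = 36.152 km
T2–T4: √((0.023·111.32)² + (-0.007·93.35)²) = √(6.55544 + 0.42700) = 2.642 km
T2–T5: √((0.018·111.32)² + (-0.070·93.35)²) = √(4.01505 + 42.69969) = 6.835 km
T2–T6: √((-0.590·111.32)² + (-0.163·93.35)²) = √(4313.70477 + 231.52818) = 67.418 km
T2–T7: √((-0.222·111.32)² + (0.203·93.35)²) = √(610.73435 + 359.10440) = 31.142 km
T3–T4: √((0.255·111.32)² + (0.264·93.35)²) = √(805.79906 + 607.34645) = 37.592 km
T3–T5: √((0.250·111.32)² + (0.201·93.35)²) = √(774.50890 + 352.06330) = 33.564 km
T3–T6: √((-0.358·111.32)² + (0.108·93.35)²) = √(1588.22654 + 101.64269) = 41.108 km
T3–T7: √((0.010·111.32)² + (0.474·93.35)²) = √(1.23921 + 1957.87665) = 44.262 km
T4–T5: √((-0.005·111.32)² + (-0.063·93.35)²) = √(0.30980 + 34.58675) = 5.907 km
T4–T6: √((-0.613·111.32)² + (-0.156·93.35)²) = √(4656.58296 + 212.06932) = 69.776 km
T4–T7: √((-0.245·111.32)² + (0.210·93.35)²) = √(743.83835 + 384.29721) = 33.588 km
T5–T6: √((-0.608·111.32)² + (-0.093·93.35)²) = √(4580.92893 + 75.36931) = 68.237 km
T5–T7: √((-0.240·111.32)² + (0.273·93.35)²) = √(713.78740 + 649.46229) = 36.922 km
T6–T7: √((0.368·111.32)² + (0.366·93.35)²) = √(1678.19349 + 1167.32239) = 53.343 km
Closest pair: T2–T4 at 2.642 km.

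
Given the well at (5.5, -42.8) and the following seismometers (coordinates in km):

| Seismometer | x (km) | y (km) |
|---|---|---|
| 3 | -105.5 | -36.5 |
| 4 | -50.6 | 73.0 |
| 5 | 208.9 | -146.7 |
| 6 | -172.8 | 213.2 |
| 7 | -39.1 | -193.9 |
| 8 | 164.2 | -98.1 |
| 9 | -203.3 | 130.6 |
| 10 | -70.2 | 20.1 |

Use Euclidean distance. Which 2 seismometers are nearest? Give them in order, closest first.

Distances from (5.5, -42.8):
3: 111.2 km
4: 128.7 km
5: 228.4 km
6: 312.0 km
7: 157.5 km
8: 168.1 km
9: 271.4 km
10: 98.4 km
Sorted: 10 (98.4 km) < 3 (111.2 km) < 4 (128.7 km) < 7 (157.5 km) < …

10, 3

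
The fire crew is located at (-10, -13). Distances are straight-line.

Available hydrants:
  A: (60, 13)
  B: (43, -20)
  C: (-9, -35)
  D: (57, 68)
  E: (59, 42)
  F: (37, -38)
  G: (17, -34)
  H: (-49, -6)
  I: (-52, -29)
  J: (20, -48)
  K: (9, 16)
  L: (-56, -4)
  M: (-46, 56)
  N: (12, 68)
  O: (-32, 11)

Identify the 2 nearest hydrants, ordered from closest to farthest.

Distances from (-10, -13):
A: √((70)² + (26)²) = √(4900.000 + 676.000) = 74.7
B: √((53)² + (-7)²) = √(2809.000 + 49.000) = 53.5
C: √((1)² + (-22)²) = √(1.000 + 484.000) = 22.0
D: √((67)² + (81)²) = √(4489.000 + 6561.000) = 105.1
E: √((69)² + (55)²) = √(4761.000 + 3025.000) = 88.2
F: √((47)² + (-25)²) = √(2209.000 + 625.000) = 53.2
G: √((27)² + (-21)²) = √(729.000 + 441.000) = 34.2
H: √((-39)² + (7)²) = √(1521.000 + 49.000) = 39.6
I: √((-42)² + (-16)²) = √(1764.000 + 256.000) = 44.9
J: √((30)² + (-35)²) = √(900.000 + 1225.000) = 46.1
K: √((19)² + (29)²) = √(361.000 + 841.000) = 34.7
L: √((-46)² + (9)²) = √(2116.000 + 81.000) = 46.9
M: √((-36)² + (69)²) = √(1296.000 + 4761.000) = 77.8
N: √((22)² + (81)²) = √(484.000 + 6561.000) = 83.9
O: √((-22)² + (24)²) = √(484.000 + 576.000) = 32.6
Sorted: C (22.0) < O (32.6) < G (34.2) < K (34.7) < …

C, O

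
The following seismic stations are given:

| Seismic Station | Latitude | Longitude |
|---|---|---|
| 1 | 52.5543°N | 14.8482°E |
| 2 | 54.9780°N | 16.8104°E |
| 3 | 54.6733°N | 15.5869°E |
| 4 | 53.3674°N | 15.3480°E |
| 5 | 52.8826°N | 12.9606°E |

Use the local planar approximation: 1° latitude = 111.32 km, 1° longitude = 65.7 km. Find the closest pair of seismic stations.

Pairwise distances:
1–2: 299.0233 km
1–3: 240.8280 km
1–4: 96.2865 km
1–5: 129.2882 km
2–3: 87.2473 km
2–4: 203.4132 km
2–5: 344.0708 km
3–4: 146.2177 km
3–5: 263.6466 km
4–5: 165.8769 km
Closest pair: 2–3 at 87.2473 km.

2 and 3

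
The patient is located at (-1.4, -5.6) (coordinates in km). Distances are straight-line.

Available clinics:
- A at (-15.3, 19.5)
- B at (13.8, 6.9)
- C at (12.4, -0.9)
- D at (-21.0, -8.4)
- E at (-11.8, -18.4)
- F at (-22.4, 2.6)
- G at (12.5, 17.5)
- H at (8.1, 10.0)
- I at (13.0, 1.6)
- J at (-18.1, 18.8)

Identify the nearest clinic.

C

Distances from (-1.4, -5.6):
A: √((-13.9)² + (25.1)²) = √(193.210 + 630.010) = 28.7 km
B: √((15.2)² + (12.5)²) = √(231.040 + 156.250) = 19.7 km
C: √((13.8)² + (4.7)²) = √(190.440 + 22.090) = 14.6 km
D: √((-19.6)² + (-2.8)²) = √(384.160 + 7.840) = 19.8 km
E: √((-10.4)² + (-12.8)²) = √(108.160 + 163.840) = 16.5 km
F: √((-21.0)² + (8.2)²) = √(441.000 + 67.240) = 22.5 km
G: √((13.9)² + (23.1)²) = √(193.210 + 533.610) = 27.0 km
H: √((9.5)² + (15.6)²) = √(90.250 + 243.360) = 18.3 km
I: √((14.4)² + (7.2)²) = √(207.360 + 51.840) = 16.1 km
J: √((-16.7)² + (24.4)²) = √(278.890 + 595.360) = 29.6 km
Minimum: C at 14.6 km.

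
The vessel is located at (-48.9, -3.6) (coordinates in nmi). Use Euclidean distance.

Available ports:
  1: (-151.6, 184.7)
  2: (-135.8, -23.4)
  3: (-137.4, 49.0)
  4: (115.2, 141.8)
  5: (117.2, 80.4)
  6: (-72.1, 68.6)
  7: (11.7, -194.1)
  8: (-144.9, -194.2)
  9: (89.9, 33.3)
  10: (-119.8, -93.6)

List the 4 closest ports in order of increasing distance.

Distances from (-48.9, -3.6):
1: 214.5 nmi
2: 89.1 nmi
3: 103.0 nmi
4: 219.2 nmi
5: 186.1 nmi
6: 75.8 nmi
7: 199.9 nmi
8: 213.4 nmi
9: 143.6 nmi
10: 114.6 nmi
Sorted: 6 (75.8 nmi) < 2 (89.1 nmi) < 3 (103.0 nmi) < 10 (114.6 nmi) < 9 (143.6 nmi) < 5 (186.1 nmi) < …

6, 2, 3, 10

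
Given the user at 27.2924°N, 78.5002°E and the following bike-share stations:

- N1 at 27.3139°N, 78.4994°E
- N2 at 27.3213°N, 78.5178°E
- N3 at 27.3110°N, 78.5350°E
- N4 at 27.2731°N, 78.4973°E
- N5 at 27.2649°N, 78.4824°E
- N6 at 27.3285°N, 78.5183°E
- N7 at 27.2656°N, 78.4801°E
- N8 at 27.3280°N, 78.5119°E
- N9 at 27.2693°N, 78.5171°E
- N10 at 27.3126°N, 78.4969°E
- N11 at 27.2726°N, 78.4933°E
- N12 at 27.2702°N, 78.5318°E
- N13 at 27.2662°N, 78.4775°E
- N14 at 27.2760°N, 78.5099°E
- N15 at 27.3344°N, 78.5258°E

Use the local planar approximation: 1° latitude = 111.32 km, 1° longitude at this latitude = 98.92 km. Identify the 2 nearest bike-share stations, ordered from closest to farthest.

Distances from 27.2924°N, 78.5002°E:
N1: 2.3947 km
N2: 3.6580 km
N3: 4.0171 km
N4: 2.1675 km
N5: 3.5316 km
N6: 4.3995 km
N7: 3.5852 km
N8: 4.1285 km
N9: 3.0671 km
N10: 2.2722 km
N11: 2.3074 km
N12: 3.9848 km
N13: 3.6809 km
N14: 2.0624 km
N15: 5.3172 km
Sorted: N14 (2.0624 km) < N4 (2.1675 km) < N10 (2.2722 km) < N11 (2.3074 km) < …

N14, N4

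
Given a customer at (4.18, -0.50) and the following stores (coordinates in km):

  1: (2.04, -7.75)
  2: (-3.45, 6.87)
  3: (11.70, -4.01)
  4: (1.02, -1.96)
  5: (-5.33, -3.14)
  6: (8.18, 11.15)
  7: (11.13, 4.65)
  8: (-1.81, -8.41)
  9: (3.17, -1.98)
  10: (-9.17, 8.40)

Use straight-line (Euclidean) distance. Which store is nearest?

Distances from (4.18, -0.50):
1: 7.56 km
2: 10.61 km
3: 8.30 km
4: 3.48 km
5: 9.87 km
6: 12.32 km
7: 8.65 km
8: 9.92 km
9: 1.79 km
10: 16.04 km
Minimum: 9 at 1.79 km.

9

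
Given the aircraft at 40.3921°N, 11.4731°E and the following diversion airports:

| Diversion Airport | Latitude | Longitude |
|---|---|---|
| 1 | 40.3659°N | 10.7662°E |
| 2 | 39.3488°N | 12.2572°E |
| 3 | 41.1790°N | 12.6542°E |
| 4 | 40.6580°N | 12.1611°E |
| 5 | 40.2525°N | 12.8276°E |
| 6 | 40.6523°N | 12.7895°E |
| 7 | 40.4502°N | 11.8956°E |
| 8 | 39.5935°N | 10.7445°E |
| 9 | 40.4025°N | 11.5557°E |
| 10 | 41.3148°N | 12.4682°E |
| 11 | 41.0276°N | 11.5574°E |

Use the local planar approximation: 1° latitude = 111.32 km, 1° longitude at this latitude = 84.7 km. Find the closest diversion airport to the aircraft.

9

Distances from 40.3921°N, 11.4731°E:
1: √((-0.0262·111.32)² + (-0.7069·84.7)²) = √(8.506462 + 3584.947368) = 59.9454 km
2: √((-1.0433·111.32)² + (0.7841·84.7)²) = √(13488.535836 + 4410.722432) = 133.7881 km
3: √((0.7869·111.32)² + (1.1811·84.7)²) = √(7673.358447 + 10007.835534) = 132.9707 km
4: √((0.2659·111.32)² + (0.6880·84.7)²) = √(876.159290 + 3395.812457) = 65.3603 km
5: √((-0.1396·111.32)² + (1.3545·84.7)²) = √(241.500054 + 13162.089494) = 115.7739 km
6: √((0.2602·111.32)² + (1.3164·84.7)²) = √(838.998105 + 12432.044841) = 115.2000 km
7: √((0.0581·111.32)² + (0.4225·84.7)²) = √(41.831040 + 1280.619903) = 36.3655 km
8: √((-0.7986·111.32)² + (-0.7286·84.7)²) = √(7903.237026 + 3808.422782) = 108.2204 km
9: √((0.0104·111.32)² + (0.0826·84.7)²) = √(1.340334 + 48.947094) = 7.0914 km
10: √((0.9227·111.32)² + (0.9951·84.7)²) = √(10550.363830 + 7103.956168) = 132.8696 km
11: √((0.6355·111.32)² + (0.0843·84.7)²) = √(5004.693728 + 50.982599) = 71.1033 km
Minimum: 9 at 7.0914 km.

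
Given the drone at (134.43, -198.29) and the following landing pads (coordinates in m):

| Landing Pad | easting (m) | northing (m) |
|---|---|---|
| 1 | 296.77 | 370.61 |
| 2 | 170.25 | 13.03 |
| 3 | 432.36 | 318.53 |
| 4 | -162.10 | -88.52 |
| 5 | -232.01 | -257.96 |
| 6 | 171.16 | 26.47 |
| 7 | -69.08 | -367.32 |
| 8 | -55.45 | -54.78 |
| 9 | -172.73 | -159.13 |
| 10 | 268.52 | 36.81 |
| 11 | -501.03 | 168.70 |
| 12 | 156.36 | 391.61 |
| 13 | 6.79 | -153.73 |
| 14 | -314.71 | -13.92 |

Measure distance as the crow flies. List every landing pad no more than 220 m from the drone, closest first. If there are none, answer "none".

13, 2

Distances from (134.43, -198.29):
1: √((162.34)² + (568.90)²) = √(26354.2756 + 323647.2100) = 591.61 m
2: √((35.82)² + (211.32)²) = √(1283.0724 + 44656.1424) = 214.33 m
3: √((297.93)² + (516.82)²) = √(88762.2849 + 267102.9124) = 596.54 m
4: √((-296.53)² + (109.77)²) = √(87930.0409 + 12049.4529) = 316.20 m
5: √((-366.44)² + (-59.67)²) = √(134278.2736 + 3560.5089) = 371.27 m
6: √((36.73)² + (224.76)²) = √(1349.0929 + 50517.0576) = 227.74 m
7: √((-203.51)² + (-169.03)²) = √(41416.3201 + 28571.1409) = 264.55 m
8: √((-189.88)² + (143.51)²) = √(36054.4144 + 20595.1201) = 238.01 m
9: √((-307.16)² + (39.16)²) = √(94347.2656 + 1533.5056) = 309.65 m
10: √((134.09)² + (235.10)²) = √(17980.1281 + 55272.0100) = 270.65 m
11: √((-635.46)² + (366.99)²) = √(403809.4116 + 134681.6601) = 733.82 m
12: √((21.93)² + (589.90)²) = √(480.9249 + 347982.0100) = 590.31 m
13: √((-127.64)² + (44.56)²) = √(16291.9696 + 1985.5936) = 135.19 m
14: √((-449.14)² + (184.37)²) = √(201726.7396 + 33992.2969) = 485.51 m
Threshold 220 m: 13 (135.19 m), 2 (214.33 m) are within range.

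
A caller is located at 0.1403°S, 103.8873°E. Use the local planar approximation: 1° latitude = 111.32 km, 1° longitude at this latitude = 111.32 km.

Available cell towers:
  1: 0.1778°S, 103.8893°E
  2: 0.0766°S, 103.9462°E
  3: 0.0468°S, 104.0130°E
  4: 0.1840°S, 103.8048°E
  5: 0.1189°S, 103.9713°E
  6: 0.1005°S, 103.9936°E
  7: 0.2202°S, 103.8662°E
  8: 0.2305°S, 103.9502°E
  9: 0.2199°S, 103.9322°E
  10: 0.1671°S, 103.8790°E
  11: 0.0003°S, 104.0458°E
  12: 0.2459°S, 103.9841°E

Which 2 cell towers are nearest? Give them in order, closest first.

10, 1

Distances from 0.1403°S, 103.8873°E:
1: 4.1804 km
2: 9.6579 km
3: 17.4395 km
4: 10.3927 km
5: 9.6496 km
6: 12.6355 km
7: 9.1994 km
8: 12.2414 km
9: 10.1736 km
10: 3.1232 km
11: 23.5415 km
12: 15.9470 km
Sorted: 10 (3.1232 km) < 1 (4.1804 km) < 7 (9.1994 km) < 5 (9.6496 km) < …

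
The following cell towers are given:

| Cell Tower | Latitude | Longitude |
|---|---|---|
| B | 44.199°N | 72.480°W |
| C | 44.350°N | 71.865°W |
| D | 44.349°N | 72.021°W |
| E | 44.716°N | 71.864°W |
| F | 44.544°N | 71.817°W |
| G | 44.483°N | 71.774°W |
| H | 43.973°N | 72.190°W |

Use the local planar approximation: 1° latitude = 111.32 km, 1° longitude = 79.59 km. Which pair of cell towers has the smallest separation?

F and G

Pairwise distances:
B–C: 51.754 km
B–D: 40.167 km
B–E: 75.604 km
B–F: 65.264 km
B–G: 64.474 km
B–H: 34.142 km
C–D: 12.417 km
C–E: 40.743 km
C–F: 21.931 km
C–G: 16.482 km
C–H: 49.299 km
D–E: 42.723 km
D–F: 27.108 km
D–G: 24.677 km
D–H: 43.964 km
E–F: 19.509 km
E–G: 26.908 km
E–H: 86.685 km
F–G: 7.604 km
F–H: 70.155 km
G–H: 65.722 km
Closest pair: F–G at 7.604 km.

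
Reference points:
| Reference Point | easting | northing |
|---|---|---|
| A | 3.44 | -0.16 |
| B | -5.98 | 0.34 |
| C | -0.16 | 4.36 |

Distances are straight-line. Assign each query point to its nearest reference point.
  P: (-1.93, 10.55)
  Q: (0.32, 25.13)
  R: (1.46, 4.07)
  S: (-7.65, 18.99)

P at (-1.93, 10.55):
  A: 11.98
  B: 10.98
  C: 6.44
  → nearest: C (6.44)
Q at (0.32, 25.13):
  A: 25.48
  B: 25.58
  C: 20.78
  → nearest: C (20.78)
R at (1.46, 4.07):
  A: 4.67
  B: 8.32
  C: 1.65
  → nearest: C (1.65)
S at (-7.65, 18.99):
  A: 22.13
  B: 18.72
  C: 16.44
  → nearest: C (16.44)

P→C; Q→C; R→C; S→C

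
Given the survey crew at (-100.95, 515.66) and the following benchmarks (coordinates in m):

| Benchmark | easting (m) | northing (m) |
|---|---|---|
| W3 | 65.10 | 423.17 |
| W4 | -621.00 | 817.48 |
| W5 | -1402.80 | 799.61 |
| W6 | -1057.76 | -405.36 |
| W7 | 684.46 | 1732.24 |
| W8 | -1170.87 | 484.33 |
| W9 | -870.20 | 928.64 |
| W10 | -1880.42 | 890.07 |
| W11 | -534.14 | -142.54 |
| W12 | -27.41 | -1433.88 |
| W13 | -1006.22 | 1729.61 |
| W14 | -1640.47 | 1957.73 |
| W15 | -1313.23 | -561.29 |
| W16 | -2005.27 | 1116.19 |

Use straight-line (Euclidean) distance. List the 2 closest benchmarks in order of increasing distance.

Distances from (-100.95, 515.66):
W3: 190.07 m
W4: 601.29 m
W5: 1332.46 m
W6: 1328.07 m
W7: 1448.08 m
W8: 1070.38 m
W9: 873.10 m
W10: 1818.43 m
W11: 787.96 m
W12: 1950.93 m
W13: 1514.33 m
W14: 2109.43 m
W15: 1621.56 m
W16: 1996.77 m
Sorted: W3 (190.07 m) < W4 (601.29 m) < W11 (787.96 m) < W9 (873.10 m) < …

W3, W4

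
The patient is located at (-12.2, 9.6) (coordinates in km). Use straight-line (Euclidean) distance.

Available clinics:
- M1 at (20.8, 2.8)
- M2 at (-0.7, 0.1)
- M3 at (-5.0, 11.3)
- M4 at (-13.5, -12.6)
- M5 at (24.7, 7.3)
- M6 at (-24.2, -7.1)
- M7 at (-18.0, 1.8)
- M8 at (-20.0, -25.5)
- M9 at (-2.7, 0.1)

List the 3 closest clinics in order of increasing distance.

M3, M7, M9

Distances from (-12.2, 9.6):
M1: √((33.0)² + (-6.8)²) = √(1089.000 + 46.240) = 33.7 km
M2: √((11.5)² + (-9.5)²) = √(132.250 + 90.250) = 14.9 km
M3: √((7.2)² + (1.7)²) = √(51.840 + 2.890) = 7.4 km
M4: √((-1.3)² + (-22.2)²) = √(1.690 + 492.840) = 22.2 km
M5: √((36.9)² + (-2.3)²) = √(1361.610 + 5.290) = 37.0 km
M6: √((-12.0)² + (-16.7)²) = √(144.000 + 278.890) = 20.6 km
M7: √((-5.8)² + (-7.8)²) = √(33.640 + 60.840) = 9.7 km
M8: √((-7.8)² + (-35.1)²) = √(60.840 + 1232.010) = 36.0 km
M9: √((9.5)² + (-9.5)²) = √(90.250 + 90.250) = 13.4 km
Sorted: M3 (7.4 km) < M7 (9.7 km) < M9 (13.4 km) < M2 (14.9 km) < M6 (20.6 km) < …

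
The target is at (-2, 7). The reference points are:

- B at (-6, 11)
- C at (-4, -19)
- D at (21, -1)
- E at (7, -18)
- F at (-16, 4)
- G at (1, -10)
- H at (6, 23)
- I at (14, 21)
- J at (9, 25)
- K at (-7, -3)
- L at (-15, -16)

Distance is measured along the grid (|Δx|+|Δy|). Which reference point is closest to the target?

Distances from (-2, 7):
B: |-4| + |4| = 4 + 4 = 8
C: |-2| + |-26| = 2 + 26 = 28
D: |23| + |-8| = 23 + 8 = 31
E: |9| + |-25| = 9 + 25 = 34
F: |-14| + |-3| = 14 + 3 = 17
G: |3| + |-17| = 3 + 17 = 20
H: |8| + |16| = 8 + 16 = 24
I: |16| + |14| = 16 + 14 = 30
J: |11| + |18| = 11 + 18 = 29
K: |-5| + |-10| = 5 + 10 = 15
L: |-13| + |-23| = 13 + 23 = 36
Minimum: B at 8.

B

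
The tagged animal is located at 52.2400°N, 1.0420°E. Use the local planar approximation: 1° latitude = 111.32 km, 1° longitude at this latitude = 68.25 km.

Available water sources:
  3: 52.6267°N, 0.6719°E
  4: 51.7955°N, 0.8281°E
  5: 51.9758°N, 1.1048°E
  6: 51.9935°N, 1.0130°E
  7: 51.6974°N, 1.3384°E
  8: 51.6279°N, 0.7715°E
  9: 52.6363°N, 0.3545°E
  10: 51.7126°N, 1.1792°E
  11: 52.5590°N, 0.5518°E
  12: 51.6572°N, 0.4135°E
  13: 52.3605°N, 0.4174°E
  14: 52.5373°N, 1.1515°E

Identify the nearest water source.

Distances from 52.2400°N, 1.0420°E:
3: √((0.3867·111.32)² + (-0.3701·68.25)²) = √(1853.082435 + 638.033499) = 49.9111 km
4: √((-0.4445·111.32)² + (-0.2139·68.25)²) = √(2448.442593 + 213.121312) = 51.5903 km
5: √((-0.2642·111.32)² + (0.0628·68.25)²) = √(864.991863 + 18.370653) = 29.7214 km
6: √((-0.2465·111.32)² + (-0.0290·68.25)²) = √(752.974455 + 3.917431) = 27.5117 km
7: √((-0.5426·111.32)² + (0.2964·68.25)²) = √(3648.429631 + 409.224578) = 63.6997 km
8: √((-0.6121·111.32)² + (-0.2705·68.25)²) = √(4642.919505 + 340.831598) = 70.5957 km
9: √((0.3963·111.32)² + (-0.6875·68.25)²) = √(1946.231691 + 2201.662354) = 64.4041 km
10: √((-0.5274·111.32)² + (0.1372·68.25)²) = √(3446.883827 + 87.682623) = 59.4522 km
11: √((0.3190·111.32)² + (-0.4902·68.25)²) = √(1261.036803 + 1119.313973) = 48.7888 km
12: √((-0.5828·111.32)² + (-0.6285·68.25)²) = √(4209.063536 + 1839.991749) = 77.7757 km
13: √((0.1205·111.32)² + (-0.6246·68.25)²) = √(179.937006 + 1817.227378) = 44.6896 km
14: √((0.2973·111.32)² + (0.1095·68.25)²) = √(1095.307884 + 55.851334) = 33.9287 km
Minimum: 6 at 27.5117 km.

6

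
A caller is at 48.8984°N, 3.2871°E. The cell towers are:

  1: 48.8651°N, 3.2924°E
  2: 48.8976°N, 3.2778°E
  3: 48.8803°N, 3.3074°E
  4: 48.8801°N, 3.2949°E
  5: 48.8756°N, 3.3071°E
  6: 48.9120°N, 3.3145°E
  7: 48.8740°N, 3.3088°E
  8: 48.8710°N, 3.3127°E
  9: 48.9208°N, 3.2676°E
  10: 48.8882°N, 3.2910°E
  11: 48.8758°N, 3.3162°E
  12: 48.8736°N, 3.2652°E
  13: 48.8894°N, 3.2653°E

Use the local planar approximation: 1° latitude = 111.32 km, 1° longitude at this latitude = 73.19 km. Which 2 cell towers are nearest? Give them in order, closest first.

Distances from 48.8984°N, 3.2871°E:
1: √((-0.0333·111.32)² + (0.0053·73.19)²) = √(13.741523 + 0.150472) = 3.7272 km
2: √((-0.0008·111.32)² + (-0.0093·73.19)²) = √(0.007931 + 0.463308) = 0.6865 km
3: √((-0.0181·111.32)² + (0.0203·73.19)²) = √(4.059790 + 2.207474) = 2.5035 km
4: √((-0.0183·111.32)² + (0.0078·73.19)²) = √(4.150005 + 0.325906) = 2.1156 km
5: √((-0.0228·111.32)² + (0.0200·73.19)²) = √(6.441931 + 2.142710) = 2.9300 km
6: √((0.0136·111.32)² + (0.0274·73.19)²) = √(2.292051 + 4.021653) = 2.5127 km
7: √((-0.0244·111.32)² + (0.0217·73.19)²) = √(7.377786 + 2.522452) = 3.1465 km
8: √((-0.0274·111.32)² + (0.0256·73.19)²) = √(9.303525 + 3.510617) = 3.5797 km
9: √((0.0224·111.32)² + (-0.0195·73.19)²) = √(6.217881 + 2.036914) = 2.8731 km
10: √((-0.0102·111.32)² + (0.0039·73.19)²) = √(1.289278 + 0.081477) = 1.1708 km
11: √((-0.0226·111.32)² + (0.0291·73.19)²) = √(6.329411 + 4.536172) = 3.2963 km
12: √((-0.0248·111.32)² + (-0.0219·73.19)²) = √(7.621663 + 2.569163) = 3.1923 km
13: √((-0.0090·111.32)² + (-0.0218·73.19)²) = √(1.003764 + 2.545754) = 1.8840 km
Sorted: 2 (0.6865 km) < 10 (1.1708 km) < 13 (1.8840 km) < 4 (2.1156 km) < …

2, 10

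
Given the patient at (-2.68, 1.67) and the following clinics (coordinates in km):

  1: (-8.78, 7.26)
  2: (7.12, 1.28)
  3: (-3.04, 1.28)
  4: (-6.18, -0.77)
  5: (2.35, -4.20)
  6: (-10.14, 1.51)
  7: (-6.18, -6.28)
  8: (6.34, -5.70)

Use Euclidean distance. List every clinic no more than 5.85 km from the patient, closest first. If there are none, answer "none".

3, 4

Distances from (-2.68, 1.67):
1: √((-6.10)² + (5.59)²) = √(37.2100 + 31.2481) = 8.27 km
2: √((9.80)² + (-0.39)²) = √(96.0400 + 0.1521) = 9.81 km
3: √((-0.36)² + (-0.39)²) = √(0.1296 + 0.1521) = 0.53 km
4: √((-3.50)² + (-2.44)²) = √(12.2500 + 5.9536) = 4.27 km
5: √((5.03)² + (-5.87)²) = √(25.3009 + 34.4569) = 7.73 km
6: √((-7.46)² + (-0.16)²) = √(55.6516 + 0.0256) = 7.46 km
7: √((-3.50)² + (-7.95)²) = √(12.2500 + 63.2025) = 8.69 km
8: √((9.02)² + (-7.37)²) = √(81.3604 + 54.3169) = 11.65 km
Threshold 5.85 km: 3 (0.53 km), 4 (4.27 km) are within range.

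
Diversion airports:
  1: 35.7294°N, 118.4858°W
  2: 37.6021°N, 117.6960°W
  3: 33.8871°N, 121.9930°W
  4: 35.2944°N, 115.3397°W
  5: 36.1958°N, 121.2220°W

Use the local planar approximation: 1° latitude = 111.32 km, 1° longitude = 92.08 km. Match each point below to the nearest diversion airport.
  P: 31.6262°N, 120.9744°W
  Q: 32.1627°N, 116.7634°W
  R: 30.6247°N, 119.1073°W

P at 31.6262°N, 120.9744°W:
  1: √((4.1032·111.32)² + (2.4886·92.08)²) = √(208637.210456 + 52509.854490) = 511.0255 km
  2: √((5.9759·111.32)² + (3.2784·92.08)²) = √(442540.516298 + 91128.559095) = 730.5266 km
  3: √((2.2609·111.32)² + (-1.0186·92.08)²) = √(63344.527795 + 8797.068322) = 268.5919 km
  4: √((3.6682·111.32)² + (5.6347·92.08)²) = √(166744.841937 + 269198.241282) = 660.2599 km
  5: √((4.5696·111.32)² + (-0.2476·92.08)²) = √(258763.351120 + 519.794766) = 509.1985 km
  → nearest: 3 (268.5919 km)
Q at 32.1627°N, 116.7634°W:
  1: √((3.5667·111.32)² + (-1.7224·92.08)²) = √(157644.766965 + 25153.513384) = 427.5492 km
  2: √((5.4394·111.32)² + (-0.9326·92.08)²) = √(366647.213884 + 7374.310900) = 611.5730 km
  3: √((1.7244·111.32)² + (-5.2296·92.08)²) = √(36848.721455 + 231882.281712) = 518.3927 km
  4: √((3.1317·111.32)² + (1.4237·92.08)²) = √(121536.492871 + 17185.714444) = 372.4543 km
  5: √((4.0331·111.32)² + (-4.4586·92.08)²) = √(201569.294663 + 168549.568341) = 608.3739 km
  → nearest: 4 (372.4543 km)
R at 30.6247°N, 119.1073°W:
  1: √((5.1047·111.32)² + (0.6215·92.08)²) = √(322913.976873 + 3275.011936) = 571.1296 km
  2: √((6.9774·111.32)² + (1.4113·92.08)²) = √(603300.433155 + 16887.653296) = 787.5202 km
  3: √((3.2624·111.32)² + (-2.8857·92.08)²) = √(131892.716193 + 70604.597271) = 449.9970 km
  4: √((4.6697·111.32)² + (3.7676·92.08)²) = √(270224.272720 + 120353.908255) = 624.9625 km
  5: √((5.5711·111.32)² + (-2.1147·92.08)²) = √(384616.847053 + 37916.492160) = 650.0256 km
  → nearest: 3 (449.9970 km)

P→3; Q→4; R→3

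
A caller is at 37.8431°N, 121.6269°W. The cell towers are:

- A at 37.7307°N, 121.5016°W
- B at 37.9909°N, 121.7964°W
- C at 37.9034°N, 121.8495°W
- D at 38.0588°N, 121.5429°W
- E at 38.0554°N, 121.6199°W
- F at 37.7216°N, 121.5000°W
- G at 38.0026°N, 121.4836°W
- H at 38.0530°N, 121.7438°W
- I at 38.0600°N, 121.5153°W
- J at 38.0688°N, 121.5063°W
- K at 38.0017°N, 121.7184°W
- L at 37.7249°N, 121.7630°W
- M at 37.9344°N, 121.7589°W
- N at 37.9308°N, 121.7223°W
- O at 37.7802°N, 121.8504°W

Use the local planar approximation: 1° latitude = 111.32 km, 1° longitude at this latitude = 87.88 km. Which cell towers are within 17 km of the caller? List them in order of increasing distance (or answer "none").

N, M, A

Distances from 37.8431°N, 121.6269°W:
A: 16.6676 km
B: 22.1943 km
C: 20.6817 km
D: 25.1208 km
E: 23.6412 km
F: 17.5300 km
G: 21.7680 km
H: 25.5247 km
I: 26.0611 km
J: 27.2688 km
K: 19.4002 km
L: 17.7816 km
M: 15.4227 km
N: 12.8685 km
O: 20.8520 km
Threshold 17 km: N (12.8685 km), M (15.4227 km), A (16.6676 km) are within range.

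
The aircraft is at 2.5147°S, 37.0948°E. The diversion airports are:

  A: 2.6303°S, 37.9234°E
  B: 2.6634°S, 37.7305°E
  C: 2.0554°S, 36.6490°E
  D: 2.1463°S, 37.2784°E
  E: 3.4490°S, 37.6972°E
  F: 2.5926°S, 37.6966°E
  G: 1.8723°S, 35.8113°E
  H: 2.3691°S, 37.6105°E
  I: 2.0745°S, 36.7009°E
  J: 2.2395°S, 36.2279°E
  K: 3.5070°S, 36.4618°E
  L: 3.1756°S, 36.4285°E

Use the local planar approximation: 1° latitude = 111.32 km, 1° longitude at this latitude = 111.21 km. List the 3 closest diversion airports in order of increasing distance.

D, H, I

Distances from 2.5147°S, 37.0948°E:
A: 93.0428 km
B: 72.6083 km
C: 71.2188 km
D: 45.8121 km
E: 123.7148 km
F: 67.4857 km
G: 159.6500 km
H: 59.5973 km
I: 65.7285 km
J: 101.1584 km
K: 130.9871 km
L: 104.4196 km
Sorted: D (45.8121 km) < H (59.5973 km) < I (65.7285 km) < F (67.4857 km) < C (71.2188 km) < …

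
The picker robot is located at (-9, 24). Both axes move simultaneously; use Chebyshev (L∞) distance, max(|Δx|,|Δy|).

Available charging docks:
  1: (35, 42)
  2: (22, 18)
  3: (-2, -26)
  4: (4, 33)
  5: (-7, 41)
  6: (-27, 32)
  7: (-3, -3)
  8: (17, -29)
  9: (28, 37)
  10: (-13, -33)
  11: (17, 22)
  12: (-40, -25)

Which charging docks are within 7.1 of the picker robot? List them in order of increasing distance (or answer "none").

none

Distances from (-9, 24):
1: max(|44|, |18|) = 44
2: max(|31|, |-6|) = 31
3: max(|7|, |-50|) = 50
4: max(|13|, |9|) = 13
5: max(|2|, |17|) = 17
6: max(|-18|, |8|) = 18
7: max(|6|, |-27|) = 27
8: max(|26|, |-53|) = 53
9: max(|37|, |13|) = 37
10: max(|-4|, |-57|) = 57
11: max(|26|, |-2|) = 26
12: max(|-31|, |-49|) = 49
Threshold 7.1: none within range.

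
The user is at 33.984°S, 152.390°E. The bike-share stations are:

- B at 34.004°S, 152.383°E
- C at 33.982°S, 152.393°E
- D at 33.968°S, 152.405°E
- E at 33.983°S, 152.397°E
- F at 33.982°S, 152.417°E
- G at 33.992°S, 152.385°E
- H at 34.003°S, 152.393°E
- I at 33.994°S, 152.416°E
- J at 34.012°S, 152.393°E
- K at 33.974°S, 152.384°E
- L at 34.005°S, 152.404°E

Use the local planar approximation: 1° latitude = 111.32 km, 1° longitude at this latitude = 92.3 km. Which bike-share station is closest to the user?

C

Distances from 33.984°S, 152.390°E:
B: 2.318 km
C: 0.355 km
D: 2.256 km
E: 0.656 km
F: 2.502 km
G: 1.003 km
H: 2.133 km
I: 2.645 km
J: 3.129 km
K: 1.243 km
L: 2.671 km
Minimum: C at 0.355 km.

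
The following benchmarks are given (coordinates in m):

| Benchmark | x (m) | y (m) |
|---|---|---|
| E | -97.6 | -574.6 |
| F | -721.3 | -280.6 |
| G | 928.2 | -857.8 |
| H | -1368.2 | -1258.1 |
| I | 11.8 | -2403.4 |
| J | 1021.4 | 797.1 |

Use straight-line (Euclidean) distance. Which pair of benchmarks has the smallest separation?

E and F

Pairwise distances:
E–F: 689.5 m
E–G: 1064.2 m
F–H: 1172.2 m
E–H: 1442.8 m
G–J: 1657.5 m
F–G: 1747.6 m
E–J: 1770.2 m
H–I: 1793.4 m
G–I: 1796.8 m
E–I: 1832.1 m
F–J: 2049.0 m
F–I: 2245.8 m
G–H: 2331.0 m
H–J: 3151.8 m
I–J: 3356.0 m
Closest pair: E–F at 689.5 m.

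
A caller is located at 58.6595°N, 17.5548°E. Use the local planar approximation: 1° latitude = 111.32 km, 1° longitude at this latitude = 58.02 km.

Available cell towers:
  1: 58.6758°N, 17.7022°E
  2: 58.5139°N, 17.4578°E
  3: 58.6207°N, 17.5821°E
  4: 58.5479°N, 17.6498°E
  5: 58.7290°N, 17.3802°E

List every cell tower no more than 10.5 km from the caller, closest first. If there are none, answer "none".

3, 1

Distances from 58.6595°N, 17.5548°E:
1: √((0.0163·111.32)² + (0.1474·58.02)²) = √(3.292468 + 73.139235) = 8.7425 km
2: √((-0.1456·111.32)² + (-0.0970·58.02)²) = √(262.705488 + 31.673709) = 17.1575 km
3: √((-0.0388·111.32)² + (0.0273·58.02)²) = √(18.655627 + 2.508885) = 4.6005 km
4: √((-0.1116·111.32)² + (0.0950·58.02)²) = √(154.338681 + 30.381042) = 13.5912 km
5: √((0.0695·111.32)² + (-0.1746·58.02)²) = √(59.857146 + 102.622816) = 12.7468 km
Threshold 10.5 km: 3 (4.6005 km), 1 (8.7425 km) are within range.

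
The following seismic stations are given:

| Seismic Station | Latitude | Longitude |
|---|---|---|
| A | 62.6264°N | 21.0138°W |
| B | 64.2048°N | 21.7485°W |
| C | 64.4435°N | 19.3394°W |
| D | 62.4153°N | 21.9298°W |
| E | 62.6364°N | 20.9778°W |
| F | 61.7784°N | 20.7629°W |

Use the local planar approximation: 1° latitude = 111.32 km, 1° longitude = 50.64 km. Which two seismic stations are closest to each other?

Pairwise distances:
A–B: 179.6033 km
A–C: 219.3323 km
A–D: 51.9992 km
A–E: 2.1360 km
A–F: 95.2506 km
B–C: 124.8571 km
B–D: 199.4186 km
B–E: 178.9032 km
B–F: 274.6794 km
C–D: 261.1204 km
C–E: 217.6044 km
C–F: 305.3110 km
D–E: 54.1288 km
D–F: 92.2963 km
E–F: 96.1305 km
Closest pair: A–E at 2.1360 km.

A and E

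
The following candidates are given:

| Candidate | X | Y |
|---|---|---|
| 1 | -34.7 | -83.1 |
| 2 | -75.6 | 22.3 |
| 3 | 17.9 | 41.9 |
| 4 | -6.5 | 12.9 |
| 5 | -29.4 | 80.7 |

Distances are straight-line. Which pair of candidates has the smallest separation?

Pairwise distances:
1–2: √((-40.9)² + (105.4)²) = √(1672.810 + 11109.160) = 113.1
1–3: √((52.6)² + (125.0)²) = √(2766.760 + 15625.000) = 135.6
1–4: √((28.2)² + (96.0)²) = √(795.240 + 9216.000) = 100.1
1–5: √((5.3)² + (163.8)²) = √(28.090 + 26830.440) = 163.9
2–3: √((93.5)² + (19.6)²) = √(8742.250 + 384.160) = 95.5
2–4: √((69.1)² + (-9.4)²) = √(4774.810 + 88.360) = 69.7
2–5: √((46.2)² + (58.4)²) = √(2134.440 + 3410.560) = 74.5
3–4: √((-24.4)² + (-29.0)²) = √(595.360 + 841.000) = 37.9
3–5: √((-47.3)² + (38.8)²) = √(2237.290 + 1505.440) = 61.2
4–5: √((-22.9)² + (67.8)²) = √(524.410 + 4596.840) = 71.6
Closest pair: 3–4 at 37.9.

3 and 4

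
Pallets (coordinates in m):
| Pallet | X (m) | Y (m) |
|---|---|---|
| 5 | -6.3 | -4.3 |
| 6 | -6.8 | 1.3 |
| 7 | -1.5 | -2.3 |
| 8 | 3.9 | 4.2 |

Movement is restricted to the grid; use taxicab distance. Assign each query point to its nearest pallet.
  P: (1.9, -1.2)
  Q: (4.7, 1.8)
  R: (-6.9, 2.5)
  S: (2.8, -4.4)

P→7; Q→8; R→6; S→7

P at (1.9, -1.2):
  5: 11.3000 m
  6: 11.2000 m
  7: 4.5000 m
  8: 7.4000 m
  → nearest: 7 (4.5000 m)
Q at (4.7, 1.8):
  5: 17.1000 m
  6: 12.0000 m
  7: 10.3000 m
  8: 3.2000 m
  → nearest: 8 (3.2000 m)
R at (-6.9, 2.5):
  5: 7.4000 m
  6: 1.3000 m
  7: 10.2000 m
  8: 12.5000 m
  → nearest: 6 (1.3000 m)
S at (2.8, -4.4):
  5: 9.2000 m
  6: 15.3000 m
  7: 6.4000 m
  8: 9.7000 m
  → nearest: 7 (6.4000 m)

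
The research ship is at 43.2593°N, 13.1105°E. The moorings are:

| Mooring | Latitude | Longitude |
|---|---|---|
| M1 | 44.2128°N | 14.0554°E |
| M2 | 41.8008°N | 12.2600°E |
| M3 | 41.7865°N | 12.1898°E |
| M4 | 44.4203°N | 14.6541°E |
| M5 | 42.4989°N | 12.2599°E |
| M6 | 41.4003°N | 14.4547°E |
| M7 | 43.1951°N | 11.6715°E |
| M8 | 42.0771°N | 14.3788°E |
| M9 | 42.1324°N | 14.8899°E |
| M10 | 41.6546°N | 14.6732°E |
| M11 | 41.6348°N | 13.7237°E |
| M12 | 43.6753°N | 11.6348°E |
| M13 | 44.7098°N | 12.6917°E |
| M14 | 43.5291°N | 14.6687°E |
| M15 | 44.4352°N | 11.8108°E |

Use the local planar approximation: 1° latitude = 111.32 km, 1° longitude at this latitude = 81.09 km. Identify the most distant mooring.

M6

Distances from 43.2593°N, 13.1105°E:
M1: 130.9099 km
M2: 176.4009 km
M3: 180.1509 km
M4: 179.9202 km
M5: 109.1916 km
M6: 233.8953 km
M7: 116.9072 km
M8: 167.0228 km
M9: 191.1985 km
M10: 219.0167 km
M11: 187.5510 km
M12: 128.3126 km
M13: 165.0023 km
M14: 129.8749 km
M15: 168.0558 km
Maximum: M6 at 233.8953 km.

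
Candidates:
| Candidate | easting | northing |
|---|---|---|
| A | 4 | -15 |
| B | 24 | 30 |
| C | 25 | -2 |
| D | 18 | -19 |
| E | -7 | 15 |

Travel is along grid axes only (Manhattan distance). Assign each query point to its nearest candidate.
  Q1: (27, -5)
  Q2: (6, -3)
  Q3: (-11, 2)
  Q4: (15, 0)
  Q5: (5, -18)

Q1 at (27, -5):
  A: 33
  B: 38
  C: 5
  D: 23
  E: 54
  → nearest: C (5)
Q2 at (6, -3):
  A: 14
  B: 51
  C: 20
  D: 28
  E: 31
  → nearest: A (14)
Q3 at (-11, 2):
  A: 32
  B: 63
  C: 40
  D: 50
  E: 17
  → nearest: E (17)
Q4 at (15, 0):
  A: 26
  B: 39
  C: 12
  D: 22
  E: 37
  → nearest: C (12)
Q5 at (5, -18):
  A: 4
  B: 67
  C: 36
  D: 14
  E: 45
  → nearest: A (4)

Q1→C; Q2→A; Q3→E; Q4→C; Q5→A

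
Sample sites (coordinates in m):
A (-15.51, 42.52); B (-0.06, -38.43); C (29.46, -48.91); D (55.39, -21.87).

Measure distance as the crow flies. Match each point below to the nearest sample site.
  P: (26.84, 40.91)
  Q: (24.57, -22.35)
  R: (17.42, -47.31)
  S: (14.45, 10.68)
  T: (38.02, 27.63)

P at (26.84, 40.91):
  A: 42.381 m
  B: 83.776 m
  C: 89.858 m
  D: 68.967 m
  → nearest: A (42.381 m)
Q at (24.57, -22.35):
  A: 76.253 m
  B: 29.414 m
  C: 27.006 m
  D: 30.824 m
  → nearest: C (27.006 m)
R at (17.42, -47.31):
  A: 95.676 m
  B: 19.606 m
  C: 12.146 m
  D: 45.705 m
  → nearest: C (12.146 m)
S at (14.45, 10.68):
  A: 43.719 m
  B: 51.209 m
  C: 61.451 m
  D: 52.303 m
  → nearest: A (43.719 m)
T at (38.02, 27.63):
  A: 55.562 m
  B: 76.250 m
  C: 77.017 m
  D: 52.459 m
  → nearest: D (52.459 m)

P→A; Q→C; R→C; S→A; T→D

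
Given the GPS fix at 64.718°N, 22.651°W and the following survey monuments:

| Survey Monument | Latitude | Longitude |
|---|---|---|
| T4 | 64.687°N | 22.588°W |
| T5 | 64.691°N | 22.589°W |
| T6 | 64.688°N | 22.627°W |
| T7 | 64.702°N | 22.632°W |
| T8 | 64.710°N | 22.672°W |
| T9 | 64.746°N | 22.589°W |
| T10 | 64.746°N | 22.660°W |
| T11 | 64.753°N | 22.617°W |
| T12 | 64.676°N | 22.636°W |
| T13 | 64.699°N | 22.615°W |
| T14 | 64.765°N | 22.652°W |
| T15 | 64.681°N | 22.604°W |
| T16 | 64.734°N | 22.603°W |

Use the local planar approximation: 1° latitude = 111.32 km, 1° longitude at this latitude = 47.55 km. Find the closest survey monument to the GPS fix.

Distances from 64.718°N, 22.651°W:
T4: 4.570 km
T5: 4.210 km
T6: 3.529 km
T7: 1.997 km
T8: 1.338 km
T9: 4.290 km
T10: 3.146 km
T11: 4.218 km
T12: 4.730 km
T13: 2.721 km
T14: 5.232 km
T15: 4.686 km
T16: 2.895 km
Minimum: T8 at 1.338 km.

T8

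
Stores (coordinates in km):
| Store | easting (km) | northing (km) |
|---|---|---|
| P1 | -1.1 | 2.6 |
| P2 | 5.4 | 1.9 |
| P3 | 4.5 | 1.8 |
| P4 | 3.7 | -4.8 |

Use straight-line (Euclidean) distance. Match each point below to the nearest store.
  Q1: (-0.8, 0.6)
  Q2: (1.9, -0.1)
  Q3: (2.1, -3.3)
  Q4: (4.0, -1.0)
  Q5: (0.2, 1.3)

Q1→P1; Q2→P3; Q3→P4; Q4→P3; Q5→P1

Q1 at (-0.8, 0.6):
  P1: 2.0224 km
  P2: 6.3348 km
  P3: 5.4342 km
  P4: 7.0292 km
  → nearest: P1 (2.0224 km)
Q2 at (1.9, -0.1):
  P1: 4.0361 km
  P2: 4.0311 km
  P3: 3.2202 km
  P4: 5.0329 km
  → nearest: P3 (3.2202 km)
Q3 at (2.1, -3.3):
  P1: 6.7119 km
  P2: 6.1587 km
  P3: 5.6365 km
  P4: 2.1932 km
  → nearest: P4 (2.1932 km)
Q4 at (4.0, -1.0):
  P1: 6.2426 km
  P2: 3.2202 km
  P3: 2.8443 km
  P4: 3.8118 km
  → nearest: P3 (2.8443 km)
Q5 at (0.2, 1.3):
  P1: 1.8385 km
  P2: 5.2345 km
  P3: 4.3290 km
  P4: 7.0328 km
  → nearest: P1 (1.8385 km)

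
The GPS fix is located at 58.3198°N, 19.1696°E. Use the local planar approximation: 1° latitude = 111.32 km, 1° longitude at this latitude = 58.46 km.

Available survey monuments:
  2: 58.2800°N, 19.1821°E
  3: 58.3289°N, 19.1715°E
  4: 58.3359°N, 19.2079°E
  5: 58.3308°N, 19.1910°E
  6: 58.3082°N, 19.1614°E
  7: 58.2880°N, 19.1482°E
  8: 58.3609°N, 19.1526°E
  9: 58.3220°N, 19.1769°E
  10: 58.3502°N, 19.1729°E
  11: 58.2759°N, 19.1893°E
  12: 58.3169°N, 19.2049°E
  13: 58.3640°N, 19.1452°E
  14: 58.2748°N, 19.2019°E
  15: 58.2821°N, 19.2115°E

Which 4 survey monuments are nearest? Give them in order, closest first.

9, 3, 6, 5

Distances from 58.3198°N, 19.1696°E:
2: 4.4904 km
3: 1.0191 km
4: 2.8680 km
5: 1.7506 km
6: 1.3774 km
7: 3.7545 km
8: 4.6819 km
9: 0.4920 km
10: 3.3896 km
11: 5.0208 km
12: 2.0887 km
13: 5.1229 km
14: 5.3535 km
15: 4.8593 km
Sorted: 9 (0.4920 km) < 3 (1.0191 km) < 6 (1.3774 km) < 5 (1.7506 km) < 12 (2.0887 km) < 4 (2.8680 km) < …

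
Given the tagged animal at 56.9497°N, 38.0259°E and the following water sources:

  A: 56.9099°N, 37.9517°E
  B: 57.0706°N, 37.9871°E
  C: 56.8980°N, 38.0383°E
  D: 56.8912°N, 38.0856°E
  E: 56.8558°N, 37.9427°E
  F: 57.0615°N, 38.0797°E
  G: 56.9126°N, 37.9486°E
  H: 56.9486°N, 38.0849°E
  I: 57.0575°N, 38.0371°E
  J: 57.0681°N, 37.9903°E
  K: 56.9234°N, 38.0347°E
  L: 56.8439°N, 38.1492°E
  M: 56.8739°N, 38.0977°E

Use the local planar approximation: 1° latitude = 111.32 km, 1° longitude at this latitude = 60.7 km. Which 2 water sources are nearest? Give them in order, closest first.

Distances from 56.9497°N, 38.0259°E:
A: √((-0.0398·111.32)² + (-0.0742·60.7)²) = √(19.629649 + 20.285476) = 6.3178 km
B: √((0.1209·111.32)² + (-0.0388·60.7)²) = √(181.133591 + 5.546779) = 13.6631 km
C: √((-0.0517·111.32)² + (0.0124·60.7)²) = √(33.122833 + 0.566527) = 5.8043 km
D: √((-0.0585·111.32)² + (0.0597·60.7)²) = √(42.409009 + 13.131854) = 7.4526 km
E: √((-0.0939·111.32)² + (-0.0832·60.7)²) = √(109.264122 + 25.504924) = 11.6090 km
F: √((0.1118·111.32)² + (0.0538·60.7)²) = √(154.892362 + 10.664535) = 12.8669 km
G: √((-0.0371·111.32)² + (-0.0773·60.7)²) = √(17.056669 + 22.015896) = 6.2508 km
H: √((-0.0011·111.32)² + (0.0590·60.7)²) = √(0.014994 + 12.825710) = 3.5834 km
I: √((0.1078·111.32)² + (0.0112·60.7)²) = √(144.007104 + 0.462182) = 12.0195 km
J: √((0.1184·111.32)² + (-0.0356·60.7)²) = √(173.719992 + 4.669575) = 13.3563 km
K: √((-0.0263·111.32)² + (0.0088·60.7)²) = √(8.571521 + 0.285327) = 2.9760 km
L: √((-0.1058·111.32)² + (0.1233·60.7)²) = √(138.713181 + 56.014896) = 13.9545 km
M: √((-0.0758·111.32)² + (0.0718·60.7)²) = √(71.200789 + 18.994430) = 9.4971 km
Sorted: K (2.9760 km) < H (3.5834 km) < C (5.8043 km) < G (6.2508 km) < …

K, H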